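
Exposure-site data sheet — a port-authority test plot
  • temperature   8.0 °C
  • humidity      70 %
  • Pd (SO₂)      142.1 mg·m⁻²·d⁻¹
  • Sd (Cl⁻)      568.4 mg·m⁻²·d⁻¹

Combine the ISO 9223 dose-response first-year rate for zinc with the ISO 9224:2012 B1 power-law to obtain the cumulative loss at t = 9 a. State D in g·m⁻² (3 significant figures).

D(9) = 209 g·m⁻²

zinc: T≤10 °C ⇒ hinge +0.038·(8.0−10) = -0.0760
  SO₂ term: 0.0129·142.1^0.44·exp(0.046·70-0.0760) = 2.649
  Cl⁻ term: 0.0175·568.4^0.57·exp(0.008·70+0.085·8.0) = 2.248
  sum: 2.649 + 2.248 → r_corr = 4.897 μm/a
Power-law: D(9) = r_corr · 9^0.813
  D(9) = 4.897 × 9^0.813 = 4.897 × 5.968 = 29.22 μm
  Mass loss = 29.22 μm × 7.14 g/cm³ = 208.7 g·m⁻²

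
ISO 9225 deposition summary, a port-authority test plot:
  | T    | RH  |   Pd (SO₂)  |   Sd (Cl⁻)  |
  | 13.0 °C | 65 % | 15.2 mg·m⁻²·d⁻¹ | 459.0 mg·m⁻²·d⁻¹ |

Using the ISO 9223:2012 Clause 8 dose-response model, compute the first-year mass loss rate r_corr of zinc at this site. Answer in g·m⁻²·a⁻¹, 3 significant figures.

r_corr = 25.8 g·m⁻²·a⁻¹

zinc: temperature factor f = -0.071·(3.0) = -0.2130
  Pd branch = 0.0129·Pd^0.44·e^(0.046·RH+f) = 0.6865 μm/a
  Cl⁻ term: 0.0175·459.0^0.57·exp(0.008·65+0.085·13.0) = 2.924
  sum: 0.6865 + 2.924 → r_corr = 3.611 μm/a
Convert to mass loss: 3.611 μm/a × 7.14 g/cm³ = 25.78 g·m⁻²·a⁻¹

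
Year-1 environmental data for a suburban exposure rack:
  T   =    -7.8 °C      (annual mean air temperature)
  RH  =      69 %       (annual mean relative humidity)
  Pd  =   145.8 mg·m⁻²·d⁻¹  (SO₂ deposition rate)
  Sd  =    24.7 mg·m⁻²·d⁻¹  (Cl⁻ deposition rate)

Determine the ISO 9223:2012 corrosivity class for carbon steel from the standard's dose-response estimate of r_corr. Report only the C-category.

carbon steel: T≤10 °C ⇒ hinge +0.150·(-7.8−10) = -2.6700
  sulphur-dioxide contribution → 6.5 μm/a
  chloride contribution → 5.314 μm/a
  total first-year rate 11.81 μm/a
ISO 9223 Table 2 (carbon steel): 1.3 < 11.8 ≤ 25 μm/a ⇒ C2

C2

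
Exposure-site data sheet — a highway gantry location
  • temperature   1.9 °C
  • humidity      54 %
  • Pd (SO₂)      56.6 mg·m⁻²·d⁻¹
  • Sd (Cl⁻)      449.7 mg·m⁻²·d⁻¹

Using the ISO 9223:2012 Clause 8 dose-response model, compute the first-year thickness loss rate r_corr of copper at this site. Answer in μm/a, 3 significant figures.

copper: T≤10 °C ⇒ hinge +0.126·(1.9−10) = -1.0206
  SO₂ term: 0.0053·56.6^0.26·exp(0.059·54-1.0206) = 0.132
  Sd branch = 0.01025·Sd^0.27·e^(0.036·RH+0.049·T) = 0.409 μm/a
  r_corr = 0.132 + 0.409 = 0.5409 μm/a

r_corr = 0.541 μm/a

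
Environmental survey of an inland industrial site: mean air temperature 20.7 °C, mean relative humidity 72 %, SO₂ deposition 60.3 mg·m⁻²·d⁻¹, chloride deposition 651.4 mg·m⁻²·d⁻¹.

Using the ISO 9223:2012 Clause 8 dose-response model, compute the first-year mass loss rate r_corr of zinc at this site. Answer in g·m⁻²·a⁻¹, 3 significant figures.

r_corr = 59.1 g·m⁻²·a⁻¹

zinc: T>10 °C ⇒ hinge -0.071·(20.7−10) = -0.7597
  Pd branch = 0.0129·Pd^0.44·e^(0.046·RH+f) = 1.005 μm/a
  Cl⁻ term: 0.0175·651.4^0.57·exp(0.008·72+0.085·20.7) = 7.265
  sum: 1.005 + 7.265 → r_corr = 8.27 μm/a
Convert to mass loss: 8.27 μm/a × 7.14 g/cm³ = 59.05 g·m⁻²·a⁻¹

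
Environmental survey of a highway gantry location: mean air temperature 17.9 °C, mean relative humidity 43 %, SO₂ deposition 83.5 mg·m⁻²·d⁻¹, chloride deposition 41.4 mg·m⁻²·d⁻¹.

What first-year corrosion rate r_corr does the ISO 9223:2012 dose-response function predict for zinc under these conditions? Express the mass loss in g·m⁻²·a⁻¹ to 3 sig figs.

r_corr = 9.40 g·m⁻²·a⁻¹

zinc: f(T) = -0.071·(T−10) [T>10 °C] = -0.5609
  Pd branch = 0.0129·Pd^0.44·e^(0.046·RH+f) = 0.3729 μm/a
  Sd branch = 0.0175·Sd^0.57·e^(0.008·RH+0.085·T) = 0.9439 μm/a
  r_corr = 0.3729 + 0.9439 = 1.317 μm/a
Convert to mass loss: 1.317 μm/a × 7.14 g/cm³ = 9.401 g·m⁻²·a⁻¹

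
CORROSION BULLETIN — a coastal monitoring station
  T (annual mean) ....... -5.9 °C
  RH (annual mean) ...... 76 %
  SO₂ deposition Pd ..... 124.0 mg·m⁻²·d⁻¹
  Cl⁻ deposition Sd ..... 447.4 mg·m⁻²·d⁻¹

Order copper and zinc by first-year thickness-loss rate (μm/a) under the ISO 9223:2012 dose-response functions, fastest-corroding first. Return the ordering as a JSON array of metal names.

copper: f(T) = +0.126·(T−10) [T≤10 °C] = -2.0034
  sulphur-dioxide contribution → 0.2218 μm/a
  chloride contribution → 0.6153 μm/a
  total first-year rate 0.8371 μm/a
zinc: temperature factor f = +0.038·(-15.9) = -0.6042
  sulphur-dioxide contribution → 1.939 μm/a
  chloride contribution → 0.6312 μm/a
  ⇒ r_corr(zinc) = 2.57 μm/a
Ordering by μm/a: zinc (2.57) > copper (0.837)

["zinc", "copper"]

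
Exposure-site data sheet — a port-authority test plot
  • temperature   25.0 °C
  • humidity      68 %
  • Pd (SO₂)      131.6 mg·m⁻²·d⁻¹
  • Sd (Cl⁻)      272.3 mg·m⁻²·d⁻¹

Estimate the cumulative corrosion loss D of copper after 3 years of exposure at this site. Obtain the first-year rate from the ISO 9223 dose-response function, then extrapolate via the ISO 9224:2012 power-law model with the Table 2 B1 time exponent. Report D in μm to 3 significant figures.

copper: f(T) = -0.080·(T−10) [T>10 °C] = -1.2000
  sulphur-dioxide contribution → 0.3137 μm/a
  chloride contribution → 1.834 μm/a
  ⇒ r_corr(copper) = 2.147 μm/a
ISO 9224: D(t) = r_corr · t^b with b = 0.667 (copper, B1)
  D(3) = 2.147 × 3^0.667 = 2.147 × 2.081 = 4.469 μm

D(3) = 4.47 μm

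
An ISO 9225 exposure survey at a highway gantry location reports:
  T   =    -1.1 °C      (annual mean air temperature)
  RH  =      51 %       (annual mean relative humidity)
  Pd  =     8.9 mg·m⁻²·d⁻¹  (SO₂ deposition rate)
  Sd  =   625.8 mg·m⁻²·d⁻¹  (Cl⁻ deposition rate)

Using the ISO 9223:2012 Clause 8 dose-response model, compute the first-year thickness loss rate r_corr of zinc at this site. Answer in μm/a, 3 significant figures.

r_corr = 1.17 μm/a

zinc: f(T) = +0.038·(T−10) [T≤10 °C] = -0.4218
  SO₂ term: 0.0129·8.9^0.44·exp(0.046·51-0.4218) = 0.2312
  Sd branch = 0.0175·Sd^0.57·e^(0.008·RH+0.085·T) = 0.941 μm/a
  r_corr = 0.2312 + 0.941 = 1.172 μm/a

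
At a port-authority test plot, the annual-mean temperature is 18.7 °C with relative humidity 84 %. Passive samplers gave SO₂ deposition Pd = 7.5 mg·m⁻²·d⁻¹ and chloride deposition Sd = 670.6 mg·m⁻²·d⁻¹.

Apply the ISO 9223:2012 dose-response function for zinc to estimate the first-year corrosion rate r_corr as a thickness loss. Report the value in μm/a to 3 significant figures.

zinc: temperature factor f = -0.071·(8.7) = -0.6177
  sulphur-dioxide contribution → 0.8044 μm/a
  chloride contribution → 6.859 μm/a
  ⇒ r_corr(zinc) = 7.664 μm/a

r_corr = 7.66 μm/a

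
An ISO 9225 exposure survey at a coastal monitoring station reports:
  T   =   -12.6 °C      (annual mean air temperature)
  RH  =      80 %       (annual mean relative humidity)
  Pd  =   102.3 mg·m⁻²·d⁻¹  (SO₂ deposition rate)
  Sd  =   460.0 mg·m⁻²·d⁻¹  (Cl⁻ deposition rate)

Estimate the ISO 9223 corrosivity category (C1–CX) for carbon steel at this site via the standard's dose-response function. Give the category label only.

C3

carbon steel: f(T) = +0.150·(T−10) [T≤10 °C] = -3.3900
  Pd branch = 1.77·Pd^0.52·e^(0.02·RH+f) = 3.279 μm/a
  Cl⁻ term: 0.102·460.0^0.62·exp(0.033·80+0.04·-12.6) = 38.65
  sum: 3.279 + 38.65 → r_corr = 41.93 μm/a
Category bounds: 25…50 μm/a bracket r_corr ⇒ C3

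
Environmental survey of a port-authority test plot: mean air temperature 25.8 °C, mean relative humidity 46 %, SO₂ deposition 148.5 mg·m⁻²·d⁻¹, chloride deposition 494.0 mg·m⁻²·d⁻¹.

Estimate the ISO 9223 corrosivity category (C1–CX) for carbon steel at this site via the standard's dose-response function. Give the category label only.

carbon steel: f(T) = -0.054·(T−10) [T>10 °C] = -0.8532
  Pd branch = 1.77·Pd^0.52·e^(0.02·RH+f) = 25.48 μm/a
  Cl⁻ term: 0.102·494.0^0.62·exp(0.033·46+0.04·25.8) = 61.12
  sum: 25.48 + 61.12 → r_corr = 86.6 μm/a
ISO 9223 Table 2 (carbon steel): 80 < 86.6 ≤ 200 μm/a ⇒ C5

C5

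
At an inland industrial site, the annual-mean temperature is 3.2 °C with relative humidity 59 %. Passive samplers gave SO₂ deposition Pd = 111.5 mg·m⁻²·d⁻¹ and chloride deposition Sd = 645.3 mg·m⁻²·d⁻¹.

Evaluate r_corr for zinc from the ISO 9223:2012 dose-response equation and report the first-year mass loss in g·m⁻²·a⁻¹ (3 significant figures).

zinc: temperature factor f = +0.038·(-6.8) = -0.2584
  SO₂ term: 0.0129·111.5^0.44·exp(0.046·59-0.2584) = 1.196
  Cl⁻ term: 0.0175·645.3^0.57·exp(0.008·59+0.085·3.2) = 1.471
  r_corr = 1.196 + 1.471 = 2.668 μm/a
Convert to mass loss: 2.668 μm/a × 7.14 g/cm³ = 19.05 g·m⁻²·a⁻¹

r_corr = 19.0 g·m⁻²·a⁻¹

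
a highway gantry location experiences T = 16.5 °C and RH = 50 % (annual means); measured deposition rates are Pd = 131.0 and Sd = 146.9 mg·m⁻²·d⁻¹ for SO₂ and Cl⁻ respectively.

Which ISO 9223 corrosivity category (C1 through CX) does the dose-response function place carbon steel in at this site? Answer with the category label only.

carbon steel: temperature factor f = -0.054·(6.5) = -0.3510
  Pd branch = 1.77·Pd^0.52·e^(0.02·RH+f) = 42.74 μm/a
  Cl⁻ term: 0.102·146.9^0.62·exp(0.033·50+0.04·16.5) = 22.67
  sum: 42.74 + 22.67 → r_corr = 65.4 μm/a
65.4 μm/a falls in (50, 80] for carbon steel → category C4

C4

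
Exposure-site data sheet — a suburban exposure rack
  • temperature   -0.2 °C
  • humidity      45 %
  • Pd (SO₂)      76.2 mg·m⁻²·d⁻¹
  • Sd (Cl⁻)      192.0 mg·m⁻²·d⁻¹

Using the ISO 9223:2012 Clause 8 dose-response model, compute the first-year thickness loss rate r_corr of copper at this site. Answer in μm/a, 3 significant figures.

r_corr = 0.276 μm/a

copper: temperature factor f = +0.126·(-10.2) = -1.2852
  SO₂ term: 0.0053·76.2^0.26·exp(0.059·45-1.2852) = 0.06434
  Cl⁻ term: 0.01025·192.0^0.27·exp(0.036·45+0.049·-0.2) = 0.2121
  sum: 0.06434 + 0.2121 → r_corr = 0.2764 μm/a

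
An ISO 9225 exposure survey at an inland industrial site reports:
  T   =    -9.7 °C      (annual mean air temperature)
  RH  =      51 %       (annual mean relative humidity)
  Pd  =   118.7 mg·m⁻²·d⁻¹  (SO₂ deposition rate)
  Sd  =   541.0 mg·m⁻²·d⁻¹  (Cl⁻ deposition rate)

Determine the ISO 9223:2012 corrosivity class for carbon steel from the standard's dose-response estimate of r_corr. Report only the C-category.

C2

carbon steel: temperature factor f = +0.150·(-19.7) = -2.9550
  Pd branch = 1.77·Pd^0.52·e^(0.02·RH+f) = 3.064 μm/a
  Sd branch = 0.102·Sd^0.62·e^(0.033·RH+0.04·T) = 18.43 μm/a
  sum: 3.064 + 18.43 → r_corr = 21.5 μm/a
Category bounds: 1.3…25 μm/a bracket r_corr ⇒ C2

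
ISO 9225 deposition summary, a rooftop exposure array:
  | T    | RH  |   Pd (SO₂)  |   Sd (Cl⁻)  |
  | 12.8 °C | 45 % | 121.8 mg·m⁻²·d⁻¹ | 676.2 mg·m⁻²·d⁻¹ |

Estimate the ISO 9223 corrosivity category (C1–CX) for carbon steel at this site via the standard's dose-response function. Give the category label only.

carbon steel: temperature factor f = -0.054·(2.8) = -0.1512
  sulphur-dioxide contribution → 45.47 μm/a
  chloride contribution → 42.71 μm/a
  total first-year rate 88.18 μm/a
88.2 μm/a falls in (80, 200] for carbon steel → category C5

C5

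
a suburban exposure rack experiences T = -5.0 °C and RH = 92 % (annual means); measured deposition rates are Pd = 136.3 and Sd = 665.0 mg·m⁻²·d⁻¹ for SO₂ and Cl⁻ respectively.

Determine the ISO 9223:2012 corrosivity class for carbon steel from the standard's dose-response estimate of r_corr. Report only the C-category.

C5

carbon steel: temperature factor f = +0.150·(-15.0) = -2.2500
  Pd branch = 1.77·Pd^0.52·e^(0.02·RH+f) = 15.13 μm/a
  Sd branch = 0.102·Sd^0.62·e^(0.033·RH+0.04·T) = 97.82 μm/a
  r_corr = 15.13 + 97.82 = 112.9 μm/a
Category bounds: 80…200 μm/a bracket r_corr ⇒ C5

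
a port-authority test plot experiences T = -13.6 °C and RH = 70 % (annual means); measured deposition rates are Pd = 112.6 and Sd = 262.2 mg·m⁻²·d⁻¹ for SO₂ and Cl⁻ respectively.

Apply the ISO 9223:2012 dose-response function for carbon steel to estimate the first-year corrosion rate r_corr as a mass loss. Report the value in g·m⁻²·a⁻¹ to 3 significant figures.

r_corr = 167 g·m⁻²·a⁻¹

carbon steel: temperature factor f = +0.150·(-23.6) = -3.5400
  sulphur-dioxide contribution → 2.429 μm/a
  chloride contribution → 18.84 μm/a
  ⇒ r_corr(carbon steel) = 21.27 μm/a
Convert to mass loss: 21.27 μm/a × 7.85 g/cm³ = 167 g·m⁻²·a⁻¹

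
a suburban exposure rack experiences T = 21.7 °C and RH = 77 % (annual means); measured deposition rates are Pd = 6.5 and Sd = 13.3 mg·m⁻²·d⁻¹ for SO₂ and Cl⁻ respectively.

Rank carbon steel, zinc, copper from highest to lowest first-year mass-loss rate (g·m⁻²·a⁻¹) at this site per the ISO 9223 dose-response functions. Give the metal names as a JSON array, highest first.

["carbon steel", "copper", "zinc"]

carbon steel: f(T) = -0.054·(T−10) [T>10 °C] = -0.6318
  sulphur-dioxide contribution → 11.62 μm/a
  chloride contribution → 15.34 μm/a
  total first-year rate 26.96 μm/a
  mass loss = 26.96 μm/a × 7.85 g/cm³ = 211.6 g·m⁻²·a⁻¹
zinc: temperature factor f = -0.071·(11.7) = -0.8307
  sulphur-dioxide contribution → 0.4424 μm/a
  chloride contribution → 0.8958 μm/a
  total first-year rate 1.338 μm/a
  mass loss = 1.338 μm/a × 7.14 g/cm³ = 9.555 g·m⁻²·a⁻¹
copper: f(T) = -0.080·(T−10) [T>10 °C] = -0.9360
  sulphur-dioxide contribution → 0.3178 μm/a
  chloride contribution → 0.9546 μm/a
  total first-year rate 1.272 μm/a
  mass loss = 1.272 μm/a × 8.96 g/cm³ = 11.4 g·m⁻²·a⁻¹
Ordering by g·m⁻²·a⁻¹: carbon steel (212) > copper (11.4) > zinc (9.55)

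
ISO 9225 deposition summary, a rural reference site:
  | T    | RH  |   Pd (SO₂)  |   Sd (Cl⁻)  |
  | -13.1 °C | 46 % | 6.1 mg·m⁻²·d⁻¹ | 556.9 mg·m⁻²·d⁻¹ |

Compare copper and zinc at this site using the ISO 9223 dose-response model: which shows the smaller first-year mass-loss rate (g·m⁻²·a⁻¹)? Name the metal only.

copper

copper: f(T) = +0.126·(T−10) [T≤10 °C] = -2.9106
  Pd branch = 0.0053·Pd^0.26·e^(0.059·RH+f) = 0.006968 μm/a
  Sd branch = 0.01025·Sd^0.27·e^(0.036·RH+0.049·T) = 0.1558 μm/a
  sum: 0.006968 + 0.1558 → r_corr = 0.1627 μm/a
  mass loss = 0.1627 μm/a × 8.96 g/cm³ = 1.458 g·m⁻²·a⁻¹
zinc: temperature factor f = +0.038·(-23.1) = -0.8778
  SO₂ term: 0.0129·6.1^0.44·exp(0.046·46-0.8778) = 0.0986
  Cl⁻ term: 0.0175·556.9^0.57·exp(0.008·46+0.085·-13.1) = 0.305
  r_corr = 0.0986 + 0.305 = 0.4036 μm/a
  mass loss = 0.4036 μm/a × 7.14 g/cm³ = 2.882 g·m⁻²·a⁻¹
Ordering by g·m⁻²·a⁻¹: zinc (2.88) > copper (1.46)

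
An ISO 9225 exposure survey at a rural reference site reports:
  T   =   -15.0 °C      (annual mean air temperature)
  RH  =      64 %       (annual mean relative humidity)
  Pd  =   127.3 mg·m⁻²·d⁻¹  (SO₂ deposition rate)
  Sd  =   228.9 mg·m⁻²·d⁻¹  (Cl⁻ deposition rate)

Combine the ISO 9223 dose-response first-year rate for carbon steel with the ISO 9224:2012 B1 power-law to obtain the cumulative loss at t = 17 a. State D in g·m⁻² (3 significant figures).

D(17) = 528 g·m⁻²

carbon steel: temperature factor f = +0.150·(-25.0) = -3.7500
  Pd branch = 1.77·Pd^0.52·e^(0.02·RH+f) = 1.861 μm/a
  Sd branch = 0.102·Sd^0.62·e^(0.033·RH+0.04·T) = 13.43 μm/a
  r_corr = 1.861 + 13.43 = 15.3 μm/a
ISO 9224: D(t) = r_corr · t^b with b = 0.523 (carbon steel, B1)
  D(17) = 15.3 × 17^0.523 = 15.3 × 4.401 = 67.31 μm
  Mass loss = 67.31 μm × 7.85 g/cm³ = 528.4 g·m⁻²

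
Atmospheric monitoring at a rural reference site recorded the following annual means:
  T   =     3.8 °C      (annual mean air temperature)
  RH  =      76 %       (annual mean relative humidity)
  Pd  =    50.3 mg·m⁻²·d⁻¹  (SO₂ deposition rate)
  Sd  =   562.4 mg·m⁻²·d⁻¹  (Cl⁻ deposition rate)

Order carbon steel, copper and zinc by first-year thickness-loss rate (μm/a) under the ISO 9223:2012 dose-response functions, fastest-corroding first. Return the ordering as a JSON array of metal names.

carbon steel: T≤10 °C ⇒ hinge +0.150·(3.8−10) = -0.9300
  sulphur-dioxide contribution → 24.49 μm/a
  chloride contribution → 73.94 μm/a
  total first-year rate 98.43 μm/a
copper: T≤10 °C ⇒ hinge +0.126·(3.8−10) = -0.7812
  sulphur-dioxide contribution → 0.5954 μm/a
  chloride contribution → 1.053 μm/a
  total first-year rate 1.648 μm/a
zinc: f(T) = +0.038·(T−10) [T≤10 °C] = -0.2356
  sulphur-dioxide contribution → 1.885 μm/a
  chloride contribution → 1.64 μm/a
  ⇒ r_corr(zinc) = 3.525 μm/a
Ordering by μm/a: carbon steel (98.4) > zinc (3.52) > copper (1.65)

["carbon steel", "zinc", "copper"]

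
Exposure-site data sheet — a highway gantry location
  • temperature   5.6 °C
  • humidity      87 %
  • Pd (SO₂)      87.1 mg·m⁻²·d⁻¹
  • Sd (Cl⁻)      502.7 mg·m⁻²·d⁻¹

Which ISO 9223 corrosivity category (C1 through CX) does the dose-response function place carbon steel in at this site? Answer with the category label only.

carbon steel: f(T) = +0.150·(T−10) [T≤10 °C] = -0.6600
  Pd branch = 1.77·Pd^0.52·e^(0.02·RH+f) = 53.19 μm/a
  Cl⁻ term: 0.102·502.7^0.62·exp(0.033·87+0.04·5.6) = 106.5
  r_corr = 53.19 + 106.5 = 159.7 μm/a
Category bounds: 80…200 μm/a bracket r_corr ⇒ C5

C5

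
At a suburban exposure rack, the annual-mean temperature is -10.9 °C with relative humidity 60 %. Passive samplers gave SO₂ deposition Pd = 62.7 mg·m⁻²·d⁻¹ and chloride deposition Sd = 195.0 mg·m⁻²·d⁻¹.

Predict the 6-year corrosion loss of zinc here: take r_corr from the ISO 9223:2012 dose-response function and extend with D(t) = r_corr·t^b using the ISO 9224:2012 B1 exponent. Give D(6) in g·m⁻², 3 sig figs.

D(6) = 24.4 g·m⁻²

zinc: T≤10 °C ⇒ hinge +0.038·(-10.9−10) = -0.7942
  SO₂ term: 0.0129·62.7^0.44·exp(0.046·60-0.7942) = 0.569
  Cl⁻ term: 0.0175·195.0^0.57·exp(0.008·60+0.085·-10.9) = 0.2262
  sum: 0.569 + 0.2262 → r_corr = 0.7952 μm/a
ISO 9224: D(t) = r_corr · t^b with b = 0.813 (zinc, B1)
  D(6) = 0.7952 × 6^0.813 = 0.7952 × 4.292 = 3.413 μm
  Mass loss = 3.413 μm × 7.14 g/cm³ = 24.37 g·m⁻²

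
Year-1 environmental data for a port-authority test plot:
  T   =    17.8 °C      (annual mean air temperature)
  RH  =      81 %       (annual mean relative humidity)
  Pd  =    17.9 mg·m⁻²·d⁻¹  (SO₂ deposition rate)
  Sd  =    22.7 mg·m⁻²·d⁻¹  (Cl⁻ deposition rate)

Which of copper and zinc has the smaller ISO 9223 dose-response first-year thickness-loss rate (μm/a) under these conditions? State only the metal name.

copper

copper: f(T) = -0.080·(T−10) [T>10 °C] = -0.6240
  Pd branch = 0.0053·Pd^0.26·e^(0.059·RH+f) = 0.7153 μm/a
  Cl⁻ term: 0.01025·22.7^0.27·exp(0.036·81+0.049·17.8) = 1.052
  r_corr = 0.7153 + 1.052 = 1.767 μm/a
zinc: temperature factor f = -0.071·(7.8) = -0.5538
  Pd branch = 0.0129·Pd^0.44·e^(0.046·RH+f) = 1.095 μm/a
  Sd branch = 0.0175·Sd^0.57·e^(0.008·RH+0.085·T) = 0.9005 μm/a
  r_corr = 1.095 + 0.9005 = 1.996 μm/a
Ordering by μm/a: zinc (2) > copper (1.77)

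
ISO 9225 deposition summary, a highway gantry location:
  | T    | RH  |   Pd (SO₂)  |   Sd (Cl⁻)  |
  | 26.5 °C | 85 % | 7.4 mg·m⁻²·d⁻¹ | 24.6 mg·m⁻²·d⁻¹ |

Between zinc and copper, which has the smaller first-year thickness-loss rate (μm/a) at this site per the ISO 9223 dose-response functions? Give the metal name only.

zinc: temperature factor f = -0.071·(16.5) = -1.1715
  Pd branch = 0.0129·Pd^0.44·e^(0.046·RH+f) = 0.4812 μm/a
  Sd branch = 0.0175·Sd^0.57·e^(0.008·RH+0.085·T) = 2.039 μm/a
  r_corr = 0.4812 + 2.039 = 2.52 μm/a
copper: f(T) = -0.080·(T−10) [T>10 °C] = -1.3200
  SO₂ term: 0.0053·7.4^0.26·exp(0.059·85-1.3200) = 0.3589
  Sd branch = 0.01025·Sd^0.27·e^(0.036·RH+0.049·T) = 1.902 μm/a
  r_corr = 0.3589 + 1.902 = 2.261 μm/a
Ordering by μm/a: zinc (2.52) > copper (2.26)

copper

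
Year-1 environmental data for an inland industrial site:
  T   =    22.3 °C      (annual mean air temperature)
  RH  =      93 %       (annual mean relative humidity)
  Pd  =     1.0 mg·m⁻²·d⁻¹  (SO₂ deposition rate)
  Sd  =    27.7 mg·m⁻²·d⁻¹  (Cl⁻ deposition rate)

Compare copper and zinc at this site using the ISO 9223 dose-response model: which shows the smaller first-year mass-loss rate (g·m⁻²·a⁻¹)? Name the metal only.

zinc

copper: T>10 °C ⇒ hinge -0.080·(22.3−10) = -0.9840
  sulphur-dioxide contribution → 0.4785 μm/a
  chloride contribution → 2.132 μm/a
  total first-year rate 2.61 μm/a
  mass loss = 2.61 μm/a × 8.96 g/cm³ = 23.39 g·m⁻²·a⁻¹
zinc: T>10 °C ⇒ hinge -0.071·(22.3−10) = -0.8733
  sulphur-dioxide contribution → 0.3884 μm/a
  chloride contribution → 1.628 μm/a
  total first-year rate 2.016 μm/a
  mass loss = 2.016 μm/a × 7.14 g/cm³ = 14.39 g·m⁻²·a⁻¹
Ordering by g·m⁻²·a⁻¹: copper (23.4) > zinc (14.4)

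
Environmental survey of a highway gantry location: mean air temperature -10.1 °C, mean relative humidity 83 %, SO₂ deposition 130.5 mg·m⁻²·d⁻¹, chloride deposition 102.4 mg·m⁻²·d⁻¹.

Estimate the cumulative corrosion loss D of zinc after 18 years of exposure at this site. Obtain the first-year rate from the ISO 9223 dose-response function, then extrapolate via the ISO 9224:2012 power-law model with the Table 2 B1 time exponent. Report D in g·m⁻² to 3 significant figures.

D(18) = 190 g·m⁻²

zinc: f(T) = +0.038·(T−10) [T≤10 °C] = -0.7638
  sulphur-dioxide contribution → 2.333 μm/a
  chloride contribution → 0.2016 μm/a
  total first-year rate 2.534 μm/a
ISO 9224: D(t) = r_corr · t^b with b = 0.813 (zinc, B1)
  D(18) = 2.534 × 18^0.813 = 2.534 × 10.48 = 26.57 μm
  Mass loss = 26.57 μm × 7.14 g/cm³ = 189.7 g·m⁻²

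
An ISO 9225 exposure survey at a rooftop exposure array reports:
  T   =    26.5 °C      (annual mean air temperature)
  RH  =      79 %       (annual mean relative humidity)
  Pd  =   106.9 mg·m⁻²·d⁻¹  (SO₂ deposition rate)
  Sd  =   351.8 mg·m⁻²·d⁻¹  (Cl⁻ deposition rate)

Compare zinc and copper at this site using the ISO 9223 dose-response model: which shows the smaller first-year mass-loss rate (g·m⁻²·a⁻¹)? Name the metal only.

copper

zinc: T>10 °C ⇒ hinge -0.071·(26.5−10) = -1.1715
  SO₂ term: 0.0129·106.9^0.44·exp(0.046·79-1.1715) = 1.182
  Sd branch = 0.0175·Sd^0.57·e^(0.008·RH+0.085·T) = 8.854 μm/a
  sum: 1.182 + 8.854 → r_corr = 10.04 μm/a
  mass loss = 10.04 μm/a × 7.14 g/cm³ = 71.66 g·m⁻²·a⁻¹
copper: T>10 °C ⇒ hinge -0.080·(26.5−10) = -1.3200
  SO₂ term: 0.0053·106.9^0.26·exp(0.059·79-1.3200) = 0.5044
  Cl⁻ term: 0.01025·351.8^0.27·exp(0.036·79+0.049·26.5) = 3.143
  sum: 0.5044 + 3.143 → r_corr = 3.647 μm/a
  mass loss = 3.647 μm/a × 8.96 g/cm³ = 32.68 g·m⁻²·a⁻¹
Ordering by g·m⁻²·a⁻¹: zinc (71.7) > copper (32.7)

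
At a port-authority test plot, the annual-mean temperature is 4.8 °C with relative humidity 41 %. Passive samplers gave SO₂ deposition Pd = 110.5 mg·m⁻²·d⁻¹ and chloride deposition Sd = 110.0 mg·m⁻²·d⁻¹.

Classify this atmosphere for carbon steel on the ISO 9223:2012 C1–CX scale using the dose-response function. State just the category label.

carbon steel: f(T) = +0.150·(T−10) [T≤10 °C] = -0.7800
  sulphur-dioxide contribution → 21.28 μm/a
  chloride contribution → 8.816 μm/a
  total first-year rate 30.09 μm/a
Category bounds: 25…50 μm/a bracket r_corr ⇒ C3

C3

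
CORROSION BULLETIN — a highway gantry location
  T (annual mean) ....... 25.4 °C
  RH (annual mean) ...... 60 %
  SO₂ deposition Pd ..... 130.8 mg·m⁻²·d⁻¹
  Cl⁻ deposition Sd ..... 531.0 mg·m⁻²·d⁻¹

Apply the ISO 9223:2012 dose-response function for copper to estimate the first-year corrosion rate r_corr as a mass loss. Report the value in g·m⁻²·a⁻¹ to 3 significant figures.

copper: temperature factor f = -0.080·(15.4) = -1.2320
  Pd branch = 0.0053·Pd^0.26·e^(0.059·RH+f) = 0.1892 μm/a
  Cl⁻ term: 0.01025·531.0^0.27·exp(0.036·60+0.049·25.4) = 1.679
  sum: 0.1892 + 1.679 → r_corr = 1.868 μm/a
Convert to mass loss: 1.868 μm/a × 8.96 g/cm³ = 16.74 g·m⁻²·a⁻¹

r_corr = 16.7 g·m⁻²·a⁻¹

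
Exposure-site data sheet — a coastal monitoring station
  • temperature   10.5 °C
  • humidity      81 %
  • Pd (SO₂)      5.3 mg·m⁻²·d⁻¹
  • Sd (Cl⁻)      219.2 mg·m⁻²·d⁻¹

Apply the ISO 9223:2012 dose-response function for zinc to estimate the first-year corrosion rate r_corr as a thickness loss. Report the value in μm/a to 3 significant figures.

zinc: T>10 °C ⇒ hinge -0.071·(10.5−10) = -0.0355
  sulphur-dioxide contribution → 1.077 μm/a
  chloride contribution → 1.763 μm/a
  ⇒ r_corr(zinc) = 2.84 μm/a

r_corr = 2.84 μm/a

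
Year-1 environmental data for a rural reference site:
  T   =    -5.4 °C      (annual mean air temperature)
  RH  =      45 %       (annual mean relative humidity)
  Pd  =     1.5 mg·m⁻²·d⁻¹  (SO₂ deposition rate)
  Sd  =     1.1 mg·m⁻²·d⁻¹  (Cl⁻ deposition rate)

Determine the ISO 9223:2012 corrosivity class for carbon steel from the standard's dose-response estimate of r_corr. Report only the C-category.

carbon steel: T≤10 °C ⇒ hinge +0.150·(-5.4−10) = -2.3100
  Pd branch = 1.77·Pd^0.52·e^(0.02·RH+f) = 0.5336 μm/a
  Sd branch = 0.102·Sd^0.62·e^(0.033·RH+0.04·T) = 0.3849 μm/a
  sum: 0.5336 + 0.3849 → r_corr = 0.9185 μm/a
Category bounds: 0…1.3 μm/a bracket r_corr ⇒ C1

C1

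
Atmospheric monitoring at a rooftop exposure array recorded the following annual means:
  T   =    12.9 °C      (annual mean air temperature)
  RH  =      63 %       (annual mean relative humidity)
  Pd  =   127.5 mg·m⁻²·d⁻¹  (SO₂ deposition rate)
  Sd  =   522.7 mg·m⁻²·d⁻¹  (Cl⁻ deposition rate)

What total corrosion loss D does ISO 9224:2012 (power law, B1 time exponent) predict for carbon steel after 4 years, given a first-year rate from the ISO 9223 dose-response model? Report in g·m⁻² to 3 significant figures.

carbon steel: temperature factor f = -0.054·(2.9) = -0.1566
  sulphur-dioxide contribution → 66.38 μm/a
  chloride contribution → 66.21 μm/a
  total first-year rate 132.6 μm/a
Power-law: D(4) = r_corr · 4^0.523
  D(4) = 132.6 × 4^0.523 = 132.6 × 2.065 = 273.8 μm
  Mass loss = 273.8 μm × 7.85 g/cm³ = 2149 g·m⁻²

D(4) = 2.15e+03 g·m⁻²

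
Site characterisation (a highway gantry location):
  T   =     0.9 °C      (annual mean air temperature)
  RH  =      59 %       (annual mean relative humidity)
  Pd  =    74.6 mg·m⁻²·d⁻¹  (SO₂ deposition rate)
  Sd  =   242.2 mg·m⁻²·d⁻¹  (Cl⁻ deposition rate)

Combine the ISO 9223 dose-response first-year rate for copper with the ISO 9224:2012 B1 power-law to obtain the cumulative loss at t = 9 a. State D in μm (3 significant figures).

copper: T≤10 °C ⇒ hinge +0.126·(0.9−10) = -1.1466
  Pd branch = 0.0053·Pd^0.26·e^(0.059·RH+f) = 0.1679 μm/a
  Sd branch = 0.01025·Sd^0.27·e^(0.036·RH+0.049·T) = 0.3945 μm/a
  sum: 0.1679 + 0.3945 → r_corr = 0.5624 μm/a
ISO 9224: D(t) = r_corr · t^b with b = 0.667 (copper, B1)
  D(9) = 0.5624 × 9^0.667 = 0.5624 × 4.33 = 2.435 μm

D(9) = 2.44 μm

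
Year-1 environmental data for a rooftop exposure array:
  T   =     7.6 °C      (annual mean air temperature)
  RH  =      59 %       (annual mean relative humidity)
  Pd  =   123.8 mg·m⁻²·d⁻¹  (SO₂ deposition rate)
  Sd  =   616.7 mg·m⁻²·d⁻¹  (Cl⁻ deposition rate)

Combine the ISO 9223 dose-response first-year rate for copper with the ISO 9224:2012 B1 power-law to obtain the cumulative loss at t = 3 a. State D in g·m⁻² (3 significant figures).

copper: temperature factor f = +0.126·(-2.4) = -0.3024
  sulphur-dioxide contribution → 0.4455 μm/a
  chloride contribution → 0.705 μm/a
  total first-year rate 1.151 μm/a
ISO 9224: D(t) = r_corr · t^b with b = 0.667 (copper, B1)
  D(3) = 1.151 × 3^0.667 = 1.151 × 2.081 = 2.394 μm
  Mass loss = 2.394 μm × 8.96 g/cm³ = 21.45 g·m⁻²

D(3) = 21.5 g·m⁻²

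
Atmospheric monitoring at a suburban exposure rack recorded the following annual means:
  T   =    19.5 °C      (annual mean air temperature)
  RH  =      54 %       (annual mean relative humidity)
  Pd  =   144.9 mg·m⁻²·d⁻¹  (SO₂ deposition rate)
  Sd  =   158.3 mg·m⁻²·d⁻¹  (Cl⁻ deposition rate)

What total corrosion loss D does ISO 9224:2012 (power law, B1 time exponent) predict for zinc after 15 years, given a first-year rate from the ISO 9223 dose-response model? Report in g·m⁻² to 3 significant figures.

zinc: T>10 °C ⇒ hinge -0.071·(19.5−10) = -0.6745
  sulphur-dioxide contribution → 0.7036 μm/a
  chloride contribution → 2.536 μm/a
  total first-year rate 3.24 μm/a
Power-law: D(15) = r_corr · 15^0.813
  D(15) = 3.24 × 15^0.813 = 3.24 × 9.04 = 29.29 μm
  Mass loss = 29.29 μm × 7.14 g/cm³ = 209.1 g·m⁻²

D(15) = 209 g·m⁻²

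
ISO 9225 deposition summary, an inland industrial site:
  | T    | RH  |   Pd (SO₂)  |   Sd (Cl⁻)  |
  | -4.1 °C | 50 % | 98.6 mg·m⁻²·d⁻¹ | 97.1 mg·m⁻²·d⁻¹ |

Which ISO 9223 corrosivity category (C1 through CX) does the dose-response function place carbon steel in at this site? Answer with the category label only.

carbon steel: T≤10 °C ⇒ hinge +0.150·(-4.1−10) = -2.1150
  Pd branch = 1.77·Pd^0.52·e^(0.02·RH+f) = 6.318 μm/a
  Cl⁻ term: 0.102·97.1^0.62·exp(0.033·50+0.04·-4.1) = 7.692
  sum: 6.318 + 7.692 → r_corr = 14.01 μm/a
Category bounds: 1.3…25 μm/a bracket r_corr ⇒ C2

C2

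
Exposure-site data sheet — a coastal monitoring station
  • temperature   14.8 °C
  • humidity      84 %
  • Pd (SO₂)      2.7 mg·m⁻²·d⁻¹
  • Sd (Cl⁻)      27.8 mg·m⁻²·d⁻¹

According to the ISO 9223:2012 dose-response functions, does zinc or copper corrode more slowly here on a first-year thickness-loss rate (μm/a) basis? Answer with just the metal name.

zinc: T>10 °C ⇒ hinge -0.071·(14.8−10) = -0.3408
  Pd branch = 0.0129·Pd^0.44·e^(0.046·RH+f) = 0.6769 μm/a
  Sd branch = 0.0175·Sd^0.57·e^(0.008·RH+0.085·T) = 0.8023 μm/a
  r_corr = 0.6769 + 0.8023 = 1.479 μm/a
copper: T>10 °C ⇒ hinge -0.080·(14.8−10) = -0.3840
  SO₂ term: 0.0053·2.7^0.26·exp(0.059·84-0.3840) = 0.6638
  Sd branch = 0.01025·Sd^0.27·e^(0.036·RH+0.049·T) = 1.069 μm/a
  r_corr = 0.6638 + 1.069 = 1.733 μm/a
Ordering by μm/a: copper (1.73) > zinc (1.48)

zinc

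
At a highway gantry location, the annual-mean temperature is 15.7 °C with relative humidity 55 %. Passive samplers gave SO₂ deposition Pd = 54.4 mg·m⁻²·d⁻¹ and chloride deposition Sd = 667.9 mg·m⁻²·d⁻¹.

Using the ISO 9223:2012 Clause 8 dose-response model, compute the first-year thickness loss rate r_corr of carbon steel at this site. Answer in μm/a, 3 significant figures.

carbon steel: T>10 °C ⇒ hinge -0.054·(15.7−10) = -0.3078
  sulphur-dioxide contribution → 31.23 μm/a
  chloride contribution → 66.21 μm/a
  ⇒ r_corr(carbon steel) = 97.43 μm/a

r_corr = 97.4 μm/a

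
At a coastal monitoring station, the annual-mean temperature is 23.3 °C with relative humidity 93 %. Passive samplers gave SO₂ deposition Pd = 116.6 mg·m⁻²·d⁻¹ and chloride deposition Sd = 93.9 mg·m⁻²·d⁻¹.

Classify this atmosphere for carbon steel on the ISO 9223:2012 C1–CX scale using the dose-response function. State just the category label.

carbon steel: f(T) = -0.054·(T−10) [T>10 °C] = -0.7182
  Pd branch = 1.77·Pd^0.52·e^(0.02·RH+f) = 65.85 μm/a
  Sd branch = 0.102·Sd^0.62·e^(0.033·RH+0.04·T) = 93.17 μm/a
  r_corr = 65.85 + 93.17 = 159 μm/a
159 μm/a falls in (80, 200] for carbon steel → category C5

C5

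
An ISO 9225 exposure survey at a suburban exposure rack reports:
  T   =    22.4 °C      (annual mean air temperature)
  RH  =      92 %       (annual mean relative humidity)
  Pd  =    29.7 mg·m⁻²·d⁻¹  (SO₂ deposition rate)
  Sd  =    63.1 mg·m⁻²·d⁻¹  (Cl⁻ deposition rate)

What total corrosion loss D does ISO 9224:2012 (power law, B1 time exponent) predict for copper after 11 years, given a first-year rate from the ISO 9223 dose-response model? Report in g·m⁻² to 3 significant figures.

D(11) = 162 g·m⁻²

copper: temperature factor f = -0.080·(12.4) = -0.9920
  sulphur-dioxide contribution → 1.081 μm/a
  chloride contribution → 2.581 μm/a
  total first-year rate 3.662 μm/a
Long-term exponent b (ISO 9224 Table 2, B1) = 0.667
  D(11) = 3.662 × 11^0.667 = 3.662 × 4.95 = 18.13 μm
  Mass loss = 18.13 μm × 8.96 g/cm³ = 162.4 g·m⁻²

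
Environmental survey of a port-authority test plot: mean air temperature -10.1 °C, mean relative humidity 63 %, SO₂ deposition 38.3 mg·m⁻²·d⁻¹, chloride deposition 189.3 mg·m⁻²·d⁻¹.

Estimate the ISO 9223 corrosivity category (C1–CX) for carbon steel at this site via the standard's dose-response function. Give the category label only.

C2

carbon steel: T≤10 °C ⇒ hinge +0.150·(-10.1−10) = -3.0150
  sulphur-dioxide contribution → 2.037 μm/a
  chloride contribution → 14.06 μm/a
  total first-year rate 16.09 μm/a
16.1 μm/a falls in (1.3, 25] for carbon steel → category C2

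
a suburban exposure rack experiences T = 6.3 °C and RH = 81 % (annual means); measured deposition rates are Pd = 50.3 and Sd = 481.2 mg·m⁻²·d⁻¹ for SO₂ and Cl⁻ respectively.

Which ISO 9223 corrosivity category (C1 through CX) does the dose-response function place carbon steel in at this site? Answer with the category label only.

carbon steel: temperature factor f = +0.150·(-3.7) = -0.5550
  SO₂ term: 1.77·50.3^0.52·exp(0.02·81-0.5550) = 39.38
  Sd branch = 0.102·Sd^0.62·e^(0.033·RH+0.04·T) = 87.49 μm/a
  sum: 39.38 + 87.49 → r_corr = 126.9 μm/a
ISO 9223 Table 2 (carbon steel): 80 < 127 ≤ 200 μm/a ⇒ C5

C5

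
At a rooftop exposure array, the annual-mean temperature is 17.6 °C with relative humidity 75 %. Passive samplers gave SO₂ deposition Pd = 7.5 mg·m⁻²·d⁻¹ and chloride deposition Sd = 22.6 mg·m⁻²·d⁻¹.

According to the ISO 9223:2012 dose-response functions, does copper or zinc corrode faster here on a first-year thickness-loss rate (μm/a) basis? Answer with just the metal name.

copper: temperature factor f = -0.080·(7.6) = -0.6080
  Pd branch = 0.0053·Pd^0.26·e^(0.059·RH+f) = 0.4069 μm/a
  Sd branch = 0.01025·Sd^0.27·e^(0.036·RH+0.049·T) = 0.8384 μm/a
  r_corr = 0.4069 + 0.8384 = 1.245 μm/a
zinc: f(T) = -0.071·(T−10) [T>10 °C] = -0.5396
  Pd branch = 0.0129·Pd^0.44·e^(0.046·RH+f) = 0.5749 μm/a
  Sd branch = 0.0175·Sd^0.57·e^(0.008·RH+0.085·T) = 0.8417 μm/a
  r_corr = 0.5749 + 0.8417 = 1.417 μm/a
Ordering by μm/a: zinc (1.42) > copper (1.25)

zinc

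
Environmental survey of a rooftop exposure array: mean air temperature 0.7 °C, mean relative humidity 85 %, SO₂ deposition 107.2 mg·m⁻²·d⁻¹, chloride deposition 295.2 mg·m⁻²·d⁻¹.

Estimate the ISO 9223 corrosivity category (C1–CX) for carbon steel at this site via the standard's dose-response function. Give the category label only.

carbon steel: T≤10 °C ⇒ hinge +0.150·(0.7−10) = -1.3950
  sulphur-dioxide contribution → 27.3 μm/a
  chloride contribution → 58.94 μm/a
  total first-year rate 86.24 μm/a
86.2 μm/a falls in (80, 200] for carbon steel → category C5

C5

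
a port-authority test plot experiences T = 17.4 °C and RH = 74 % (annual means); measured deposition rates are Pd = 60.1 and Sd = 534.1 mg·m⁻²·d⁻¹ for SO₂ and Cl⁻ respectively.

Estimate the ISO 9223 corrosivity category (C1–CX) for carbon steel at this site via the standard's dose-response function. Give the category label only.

carbon steel: T>10 °C ⇒ hinge -0.054·(17.4−10) = -0.3996
  Pd branch = 1.77·Pd^0.52·e^(0.02·RH+f) = 43.87 μm/a
  Cl⁻ term: 0.102·534.1^0.62·exp(0.033·74+0.04·17.4) = 115.5
  sum: 43.87 + 115.5 → r_corr = 159.4 μm/a
ISO 9223 Table 2 (carbon steel): 80 < 159 ≤ 200 μm/a ⇒ C5

C5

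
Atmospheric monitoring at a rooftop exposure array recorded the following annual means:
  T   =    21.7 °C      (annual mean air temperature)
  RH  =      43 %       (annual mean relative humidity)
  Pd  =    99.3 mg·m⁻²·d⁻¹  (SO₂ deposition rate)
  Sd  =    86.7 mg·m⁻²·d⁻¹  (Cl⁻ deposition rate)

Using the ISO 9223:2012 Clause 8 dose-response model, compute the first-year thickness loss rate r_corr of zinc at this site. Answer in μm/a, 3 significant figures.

r_corr = 2.29 μm/a

zinc: T>10 °C ⇒ hinge -0.071·(21.7−10) = -0.8307
  sulphur-dioxide contribution → 0.3073 μm/a
  chloride contribution → 1.987 μm/a
  ⇒ r_corr(zinc) = 2.294 μm/a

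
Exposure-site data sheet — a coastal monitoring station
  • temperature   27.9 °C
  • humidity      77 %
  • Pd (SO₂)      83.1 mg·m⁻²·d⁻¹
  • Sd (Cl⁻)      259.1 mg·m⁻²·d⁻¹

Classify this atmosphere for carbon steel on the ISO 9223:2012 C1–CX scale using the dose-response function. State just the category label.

C5

carbon steel: temperature factor f = -0.054·(17.9) = -0.9666
  Pd branch = 1.77·Pd^0.52·e^(0.02·RH+f) = 31.27 μm/a
  Sd branch = 0.102·Sd^0.62·e^(0.033·RH+0.04·T) = 123.9 μm/a
  sum: 31.27 + 123.9 → r_corr = 155.2 μm/a
155 μm/a falls in (80, 200] for carbon steel → category C5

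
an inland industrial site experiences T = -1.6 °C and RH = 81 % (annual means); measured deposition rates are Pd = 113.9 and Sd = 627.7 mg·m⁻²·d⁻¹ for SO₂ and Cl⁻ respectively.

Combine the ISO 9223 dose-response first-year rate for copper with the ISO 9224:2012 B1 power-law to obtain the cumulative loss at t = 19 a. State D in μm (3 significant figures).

D(19) = 10.7 μm

copper: T≤10 °C ⇒ hinge +0.126·(-1.6−10) = -1.4616
  SO₂ term: 0.0053·113.9^0.26·exp(0.059·81-1.4616) = 0.5008
  Sd branch = 0.01025·Sd^0.27·e^(0.036·RH+0.049·T) = 0.9965 μm/a
  r_corr = 0.5008 + 0.9965 = 1.497 μm/a
Power-law: D(19) = r_corr · 19^0.667
  D(19) = 1.497 × 19^0.667 = 1.497 × 7.127 = 10.67 μm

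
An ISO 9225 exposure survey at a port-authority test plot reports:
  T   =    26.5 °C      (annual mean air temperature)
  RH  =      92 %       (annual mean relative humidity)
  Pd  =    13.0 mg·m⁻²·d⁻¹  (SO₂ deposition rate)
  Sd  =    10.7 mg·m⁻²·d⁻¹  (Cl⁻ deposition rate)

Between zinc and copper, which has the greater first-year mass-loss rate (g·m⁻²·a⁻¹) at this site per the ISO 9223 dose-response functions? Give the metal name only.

copper

zinc: T>10 °C ⇒ hinge -0.071·(26.5−10) = -1.1715
  Pd branch = 0.0129·Pd^0.44·e^(0.046·RH+f) = 0.8509 μm/a
  Sd branch = 0.0175·Sd^0.57·e^(0.008·RH+0.085·T) = 1.342 μm/a
  r_corr = 0.8509 + 1.342 = 2.193 μm/a
  mass loss = 2.193 μm/a × 7.14 g/cm³ = 15.66 g·m⁻²·a⁻¹
copper: f(T) = -0.080·(T−10) [T>10 °C] = -1.3200
  SO₂ term: 0.0053·13.0^0.26·exp(0.059·92-1.3200) = 0.628
  Sd branch = 0.01025·Sd^0.27·e^(0.036·RH+0.049·T) = 1.954 μm/a
  r_corr = 0.628 + 1.954 = 2.582 μm/a
  mass loss = 2.582 μm/a × 8.96 g/cm³ = 23.14 g·m⁻²·a⁻¹
Ordering by g·m⁻²·a⁻¹: copper (23.1) > zinc (15.7)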